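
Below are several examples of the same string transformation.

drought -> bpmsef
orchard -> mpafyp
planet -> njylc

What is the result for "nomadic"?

lmkybg

The transformation: delete the last character, then shift every letter 2 places backward in the alphabet (wrapping around).
For "nomadic", step one produces "nomadi"; step two turns that into "lmkybg".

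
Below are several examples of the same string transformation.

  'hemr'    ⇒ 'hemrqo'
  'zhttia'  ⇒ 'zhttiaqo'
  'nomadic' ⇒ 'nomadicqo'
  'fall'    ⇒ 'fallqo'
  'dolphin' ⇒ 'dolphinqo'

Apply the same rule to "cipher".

The rule is to append "qo".
On "cipher" that produces "cipherqo".

cipherqo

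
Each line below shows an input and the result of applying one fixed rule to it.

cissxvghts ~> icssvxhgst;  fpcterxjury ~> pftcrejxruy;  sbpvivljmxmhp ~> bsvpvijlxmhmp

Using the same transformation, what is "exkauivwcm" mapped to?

What's happening: swap each adjacent pair of characters (1↔2, 3↔4, ...).
So "exkauivwcm" becomes "xeakiuwvmc".

xeakiuwvmc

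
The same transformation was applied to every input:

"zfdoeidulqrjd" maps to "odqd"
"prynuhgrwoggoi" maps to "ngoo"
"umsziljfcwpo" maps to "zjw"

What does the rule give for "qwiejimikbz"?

Each output is the input with this applied: delete the first 2 characters, then keep one character in every 3, starting at position 2 (positions 2nd, 5th, 8th, ...).
Working it through for "qwiejimikbz": intermediate "iejimikbz", final "emb".

emb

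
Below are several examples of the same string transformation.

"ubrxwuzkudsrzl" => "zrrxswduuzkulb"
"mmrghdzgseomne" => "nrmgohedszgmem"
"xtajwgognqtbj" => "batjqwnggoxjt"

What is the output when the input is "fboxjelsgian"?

aoixgjselfnb

The transformation: take characters alternately from the front and the back (1st, last, 2nd, 2nd-last, ...), then move the first 3 characters to the end (rotate left by 3).
"fboxjelsgian" → "fnbaoixgjsel" → "aoixgjselfnb".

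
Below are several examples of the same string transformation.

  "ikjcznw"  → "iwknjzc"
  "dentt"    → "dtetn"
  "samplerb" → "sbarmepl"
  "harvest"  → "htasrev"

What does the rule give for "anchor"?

What's happening: take characters alternately from the front and the back (1st, last, 2nd, 2nd-last, ...).
So "anchor" becomes "arnoch".

arnoch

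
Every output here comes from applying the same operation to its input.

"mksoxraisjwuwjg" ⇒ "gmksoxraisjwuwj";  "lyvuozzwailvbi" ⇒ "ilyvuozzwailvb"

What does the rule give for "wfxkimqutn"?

In each case the input is transformed by: move the last character to the front.
Applying that to "wfxkimqutn" gives "nwfxkimqut".

nwfxkimqut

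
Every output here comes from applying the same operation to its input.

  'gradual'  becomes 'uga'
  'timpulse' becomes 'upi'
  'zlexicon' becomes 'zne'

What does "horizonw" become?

zoi

Rule — sort the characters into reverse alphabetical order, then keep one character in every 3, starting at position 1 (positions 1st, 4th, 7th, ...).
"horizonw" → "zwroonih" → "zoi".
(Check on "timpulse": → "utspmlie" → "upi" ✓)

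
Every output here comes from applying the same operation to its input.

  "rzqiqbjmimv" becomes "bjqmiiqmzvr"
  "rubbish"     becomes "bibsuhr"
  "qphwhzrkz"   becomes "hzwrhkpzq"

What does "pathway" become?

Each output is the input with this applied: take characters alternately from the front and the back (1st, last, 2nd, 2nd-last, ...), then reverse the string.
For "pathway", step one produces "pyaatwh"; step two turns that into "hwtaayp".
(Check on "qphwhzrkz": → "qzpkhrwzh" → "hzwrhkpzq" ✓)

hwtaayp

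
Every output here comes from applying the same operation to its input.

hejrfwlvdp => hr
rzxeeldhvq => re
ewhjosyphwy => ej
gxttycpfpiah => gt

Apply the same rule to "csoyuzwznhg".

Each output is the input with this applied: keep one character in every 3, starting at position 1 (positions 1st, 4th, 7th, ...), then delete the last 2 characters.
On "csoyuzwznhg": the first step gives "cywh", and the second then gives "cy".

cy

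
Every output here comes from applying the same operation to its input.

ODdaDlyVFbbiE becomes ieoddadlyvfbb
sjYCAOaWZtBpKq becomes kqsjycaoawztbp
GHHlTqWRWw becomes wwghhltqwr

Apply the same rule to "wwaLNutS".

The pattern: move the last 2 characters to the front (rotate right by 2), then convert every letter to lowercase.
For "wwaLNutS", step one produces "tSwwaLNu"; step two turns that into "tswwalnu".
(Check on "sjYCAOaWZtBpKq": → "KqsjYCAOaWZtBp" → "kqsjycaoawztbp" ✓)

tswwalnu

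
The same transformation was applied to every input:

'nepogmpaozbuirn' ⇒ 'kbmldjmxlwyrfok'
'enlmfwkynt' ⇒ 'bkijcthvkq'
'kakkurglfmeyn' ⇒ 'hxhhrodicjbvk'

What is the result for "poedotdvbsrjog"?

The transformation: shift every letter 3 places backward in the alphabet (wrapping around).
So "poedotdvbsrjog" becomes "mlbalqasypogld".

mlbalqasypogld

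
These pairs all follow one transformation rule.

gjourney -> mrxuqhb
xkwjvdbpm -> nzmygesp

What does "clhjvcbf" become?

Looking at the pairs, the operation is to shift every letter 3 places forward in the alphabet (wrapping around), then delete the first character.
For "clhjvcbf", step one produces "fokmyfei"; step two turns that into "okmyfei".
(Check on "gjourney": → "jmrxuqhb" → "mrxuqhb" ✓)

okmyfei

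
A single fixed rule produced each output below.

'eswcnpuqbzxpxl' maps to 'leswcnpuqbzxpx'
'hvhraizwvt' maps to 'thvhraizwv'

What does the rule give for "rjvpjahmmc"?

crjvpjahmm

What's happening: move the last character to the front.
So "rjvpjahmmc" becomes "crjvpjahmm".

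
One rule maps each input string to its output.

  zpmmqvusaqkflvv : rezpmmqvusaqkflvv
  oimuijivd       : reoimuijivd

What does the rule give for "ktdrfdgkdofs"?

The transformation: prepend "re".
"ktdrfdgkdofs" → "rektdrfdgkdofs".

rektdrfdgkdofs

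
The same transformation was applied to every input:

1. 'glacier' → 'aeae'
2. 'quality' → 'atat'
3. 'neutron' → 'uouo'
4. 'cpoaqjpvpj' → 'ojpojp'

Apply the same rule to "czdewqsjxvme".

dqxedqxe

What's happening: keep one character in every 3, starting at position 3 (positions 3rd, 6th, 9th, ...), then write the whole string twice.
Working it through for "czdewqsjxvme": intermediate "dqxe", final "dqxedqxe".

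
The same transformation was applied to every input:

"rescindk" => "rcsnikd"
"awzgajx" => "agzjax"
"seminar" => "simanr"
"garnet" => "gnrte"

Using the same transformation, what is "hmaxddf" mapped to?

hxaddf

The transformation: swap each adjacent pair of characters (1↔2, 3↔4, ...), then delete the first character.
So "hmaxddf" becomes "hxaddf".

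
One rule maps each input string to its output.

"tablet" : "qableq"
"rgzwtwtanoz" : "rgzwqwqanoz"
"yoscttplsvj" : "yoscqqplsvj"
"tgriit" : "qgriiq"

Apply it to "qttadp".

Looking at the pairs, the operation is to replace every "t" with "q".
For "qttadp" the result is "qqqadp".

qqqadp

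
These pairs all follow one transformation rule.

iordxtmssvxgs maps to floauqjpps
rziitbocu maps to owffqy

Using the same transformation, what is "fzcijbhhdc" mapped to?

Rule — delete the last 3 characters, then shift every letter 3 places backward in the alphabet (wrapping around).
Starting from "fzcijbhhdc": after the first operation, "fzcijbh"; after the second, "cwzfgye".

cwzfgye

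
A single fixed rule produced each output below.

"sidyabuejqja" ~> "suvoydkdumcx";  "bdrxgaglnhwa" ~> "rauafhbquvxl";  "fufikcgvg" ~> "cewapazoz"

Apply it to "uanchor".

wbilouh

Each output is the input with this applied: move the first 3 characters to the end (rotate left by 3), then shift every letter 6 places backward in the alphabet (wrapping around).
Doing the same to "uanchor": "wbilouh".
(Check on "fufikcgvg": → "ikcgvgfuf" → "cewapazoz" ✓)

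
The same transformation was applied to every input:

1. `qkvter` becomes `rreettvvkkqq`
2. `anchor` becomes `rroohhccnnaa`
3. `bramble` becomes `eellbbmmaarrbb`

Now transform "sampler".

In each case the input is transformed by: reverse the string, then double every character.
Applying both steps to "sampler": "relpmas", then "rreellppmmaass".

rreellppmmaass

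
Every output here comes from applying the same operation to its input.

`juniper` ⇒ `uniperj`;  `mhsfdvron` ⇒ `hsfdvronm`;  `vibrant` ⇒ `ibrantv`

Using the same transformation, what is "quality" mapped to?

ualityq

Each output is the input with this applied: move the first character to the end.
Applying that to "quality" gives "ualityq".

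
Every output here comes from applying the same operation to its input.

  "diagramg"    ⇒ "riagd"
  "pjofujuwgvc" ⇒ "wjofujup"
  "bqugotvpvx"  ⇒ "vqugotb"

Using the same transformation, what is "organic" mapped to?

The transformation: delete the last 3 characters, then swap the first and last characters.
For "organic", step one produces "orga"; step two turns that into "argo".

argo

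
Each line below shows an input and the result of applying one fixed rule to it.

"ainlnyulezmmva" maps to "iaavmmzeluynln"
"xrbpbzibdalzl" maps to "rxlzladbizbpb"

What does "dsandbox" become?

sdxobdna

Each output is the input with this applied: move the first 2 characters to the end (rotate left by 2), then reverse the string.
For "dsandbox", step one produces "andboxds"; step two turns that into "sdxobdna".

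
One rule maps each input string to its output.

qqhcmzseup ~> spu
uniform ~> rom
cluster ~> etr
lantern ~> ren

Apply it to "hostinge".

ieg

Each output is the input with this applied: swap each adjacent pair of characters (1↔2, 3↔4, ...), then keep only the last 3 characters.
"hostinge" → "ohtsnieg" → "ieg".
(Check on "qqhcmzseup": → "qqchzmespu" → "spu" ✓)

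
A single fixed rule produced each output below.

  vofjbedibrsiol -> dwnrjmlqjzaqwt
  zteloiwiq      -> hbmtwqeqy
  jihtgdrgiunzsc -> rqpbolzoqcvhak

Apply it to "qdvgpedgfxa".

yldoxmlonfi

Rule — shift every letter 8 places forward in the alphabet (wrapping around).
On "qdvgpedgfxa" that produces "yldoxmlonfi".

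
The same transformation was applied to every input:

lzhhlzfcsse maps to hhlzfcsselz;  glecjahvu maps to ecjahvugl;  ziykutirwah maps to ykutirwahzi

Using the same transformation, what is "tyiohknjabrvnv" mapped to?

iohknjabrvnvty

Looking at the pairs, the operation is to move the first 2 characters to the end (rotate left by 2).
Applying that to "tyiohknjabrvnv" gives "iohknjabrvnvty".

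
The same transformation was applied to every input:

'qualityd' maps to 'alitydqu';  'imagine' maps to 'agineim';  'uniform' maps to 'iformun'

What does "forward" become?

Each output is the input with this applied: move the first 2 characters to the end (rotate left by 2).
"forward" → "rwardfo".

rwardfo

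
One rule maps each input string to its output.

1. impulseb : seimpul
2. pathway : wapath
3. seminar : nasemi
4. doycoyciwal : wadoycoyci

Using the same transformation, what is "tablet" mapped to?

The transformation: delete the last character, then move the last 2 characters to the front (rotate right by 2).
On "tablet": the first step gives "table", and the second then gives "letab".

letab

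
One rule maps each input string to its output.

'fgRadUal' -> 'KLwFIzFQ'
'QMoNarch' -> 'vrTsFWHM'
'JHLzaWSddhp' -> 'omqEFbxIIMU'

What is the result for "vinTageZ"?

Looking at the pairs, the operation is to shift every letter 5 places forward in the alphabet (wrapping around), then flip the case of every letter.
"vinTageZ" → "ANSyFLJe".

ANSyFLJe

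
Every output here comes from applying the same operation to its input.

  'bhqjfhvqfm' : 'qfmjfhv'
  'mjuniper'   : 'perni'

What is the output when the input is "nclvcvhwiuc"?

iucvcvhw

Looking at the pairs, the operation is to delete the first 3 characters, then move the last 3 characters to the front (rotate right by 3).
Doing the same to "nclvcvhwiuc": "iucvcvhw".
(Check on "bhqjfhvqfm": → "jfhvqfm" → "qfmjfhv" ✓)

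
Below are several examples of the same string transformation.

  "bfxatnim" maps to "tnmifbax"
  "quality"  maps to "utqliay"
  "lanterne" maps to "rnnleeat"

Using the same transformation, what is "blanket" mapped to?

Looking at the pairs, the operation is to sort the characters into reverse alphabetical order, then move the first character to the end.
Applying that to "blanket" gives "nlkebat".

nlkebat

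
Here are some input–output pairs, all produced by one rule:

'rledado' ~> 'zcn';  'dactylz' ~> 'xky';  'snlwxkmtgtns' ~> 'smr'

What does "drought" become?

The pattern: shift every letter 1 place backward in the alphabet (wrapping around), then keep only the last 3 characters.
Starting from "drought": after the first operation, "cqntfgs"; after the second, "fgs".

fgs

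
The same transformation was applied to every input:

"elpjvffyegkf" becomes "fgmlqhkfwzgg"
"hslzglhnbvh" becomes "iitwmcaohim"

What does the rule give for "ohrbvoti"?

Looking at the pairs, the operation is to shift every letter 1 place forward in the alphabet (wrapping around), then take characters alternately from the front and the back (1st, last, 2nd, 2nd-last, ...).
Working it through for "ohrbvoti": intermediate "piscwpuj", final "pjiuspcw".

pjiuspcw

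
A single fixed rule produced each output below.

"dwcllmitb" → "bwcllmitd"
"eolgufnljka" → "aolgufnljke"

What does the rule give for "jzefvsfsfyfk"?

Looking at the pairs, the operation is to swap the first and last characters.
For "jzefvsfsfyfk" the result is "kzefvsfsfyfj".

kzefvsfsfyfj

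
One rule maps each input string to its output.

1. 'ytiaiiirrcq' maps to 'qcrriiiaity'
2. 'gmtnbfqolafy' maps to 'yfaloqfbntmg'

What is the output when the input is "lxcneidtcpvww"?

wwvpctdiencxl

The pattern: reverse the string.
On "lxcneidtcpvww" that produces "wwvpctdiencxl".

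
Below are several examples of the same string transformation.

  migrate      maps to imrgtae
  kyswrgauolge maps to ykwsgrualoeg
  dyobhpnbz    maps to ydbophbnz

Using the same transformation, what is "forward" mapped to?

The rule is to swap each adjacent pair of characters (1↔2, 3↔4, ...).
So "forward" becomes "ofwrrad".

ofwrrad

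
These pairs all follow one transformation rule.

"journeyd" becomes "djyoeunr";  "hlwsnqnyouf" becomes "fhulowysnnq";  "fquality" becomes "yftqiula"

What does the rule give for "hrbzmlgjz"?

Each output is the input with this applied: reverse the string, then take characters alternately from the front and the back (1st, last, 2nd, 2nd-last, ...).
Starting from "hrbzmlgjz": after the first operation, "zjglmzbrh"; after the second, "zhjrgblzm".

zhjrgblzm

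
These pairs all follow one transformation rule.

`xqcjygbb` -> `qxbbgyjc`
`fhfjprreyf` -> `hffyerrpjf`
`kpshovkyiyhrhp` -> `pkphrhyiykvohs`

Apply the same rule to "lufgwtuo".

Looking at the pairs, the operation is to reverse the string, then move the last 2 characters to the front (rotate right by 2).
Applying both steps to "lufgwtuo": "outwgful", then "uloutwgf".

uloutwgf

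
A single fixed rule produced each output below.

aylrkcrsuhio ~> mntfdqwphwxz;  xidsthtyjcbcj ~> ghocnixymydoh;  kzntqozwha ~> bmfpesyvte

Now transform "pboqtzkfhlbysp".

dxuugtvyepkmqg

Rule — move the last 3 characters to the front (rotate right by 3), then shift every letter 5 places forward in the alphabet (wrapping around).
On "pboqtzkfhlbysp": the first step gives "ysppboqtzkfhlb", and the second then gives "dxuugtvyepkmqg".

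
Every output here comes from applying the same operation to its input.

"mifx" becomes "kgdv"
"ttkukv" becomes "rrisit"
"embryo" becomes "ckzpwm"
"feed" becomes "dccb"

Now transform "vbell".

tzcjj

Each output is the input with this applied: shift every letter 2 places backward in the alphabet (wrapping around).
For "vbell" the result is "tzcjj".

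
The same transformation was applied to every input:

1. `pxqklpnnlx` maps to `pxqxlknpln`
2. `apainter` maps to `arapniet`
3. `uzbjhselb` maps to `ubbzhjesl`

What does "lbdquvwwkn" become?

lndbuqwvkw

The rule is to move the last character to the front, then swap each adjacent pair of characters (1↔2, 3↔4, ...).
On "lbdquvwwkn": the first step gives "nlbdquvwwk", and the second then gives "lndbuqwvkw".
(Check on "pxqklpnnlx": → "xpxqklpnnl" → "pxqxlknpln" ✓)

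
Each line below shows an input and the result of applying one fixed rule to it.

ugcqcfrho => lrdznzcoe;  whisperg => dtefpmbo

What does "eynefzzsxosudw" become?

Looking at the pairs, the operation is to shift every letter 3 places backward in the alphabet (wrapping around), then move the last character to the front.
Doing the same to "eynefzzsxosudw": "tbvkbcwwpulpra".

tbvkbcwwpulpra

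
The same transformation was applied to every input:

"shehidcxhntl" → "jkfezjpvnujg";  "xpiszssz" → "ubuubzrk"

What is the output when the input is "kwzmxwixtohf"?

Each output is the input with this applied: shift every letter 2 places forward in the alphabet (wrapping around), then move the first 3 characters to the end (rotate left by 3).
"kwzmxwixtohf" → "mybozykzvqjh" → "ozykzvqjhmyb".

ozykzvqjhmyb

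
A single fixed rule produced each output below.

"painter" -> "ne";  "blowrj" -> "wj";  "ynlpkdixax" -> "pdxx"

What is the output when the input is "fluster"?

se

Looking at the pairs, the operation is to keep every other character starting from the second (positions 2nd, 4th, 6th, ...), then delete the first character.
Starting from "fluster": after the first operation, "lse"; after the second, "se".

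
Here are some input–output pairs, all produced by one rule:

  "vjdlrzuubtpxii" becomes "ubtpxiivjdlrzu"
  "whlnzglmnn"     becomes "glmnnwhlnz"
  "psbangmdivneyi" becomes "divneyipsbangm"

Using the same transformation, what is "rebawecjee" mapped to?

ecjeerebaw

Rule — swap the front and back halves of the string.
"rebawecjee" → "ecjeerebaw".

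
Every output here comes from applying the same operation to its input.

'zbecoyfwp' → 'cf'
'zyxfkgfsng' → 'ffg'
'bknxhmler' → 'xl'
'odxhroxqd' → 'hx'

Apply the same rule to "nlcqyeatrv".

The pattern: delete the first 2 characters, then keep one character in every 3, starting at position 2 (positions 2nd, 5th, 8th, ...).
Applying both steps to "nlcqyeatrv": "cqyeatrv", then "qav".

qav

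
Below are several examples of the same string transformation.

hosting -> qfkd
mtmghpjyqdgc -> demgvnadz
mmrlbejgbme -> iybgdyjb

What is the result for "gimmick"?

Rule — delete the first 3 characters, then shift every letter 3 places backward in the alphabet (wrapping around).
Doing the same to "gimmick": "jfzh".

jfzh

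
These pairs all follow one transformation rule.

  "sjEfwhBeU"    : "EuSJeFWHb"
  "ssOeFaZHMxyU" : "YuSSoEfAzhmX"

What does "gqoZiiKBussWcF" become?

Each output is the input with this applied: flip the case of every letter, then move the last 2 characters to the front (rotate right by 2).
So "gqoZiiKBussWcF" becomes "CfGQOzIIkbUSSw".

CfGQOzIIkbUSSw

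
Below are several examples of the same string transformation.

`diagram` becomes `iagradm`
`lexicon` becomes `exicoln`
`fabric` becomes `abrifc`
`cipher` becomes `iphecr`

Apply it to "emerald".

meraled

What's happening: swap the first and last characters, then move the first character to the end.
On "emerald": the first step gives "dmerale", and the second then gives "meraled".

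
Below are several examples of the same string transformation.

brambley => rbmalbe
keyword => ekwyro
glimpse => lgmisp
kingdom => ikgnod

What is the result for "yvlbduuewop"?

Looking at the pairs, the operation is to delete the last character, then swap each adjacent pair of characters (1↔2, 3↔4, ...).
"yvlbduuewop" → "yvlbduuewo" → "vybludeuow".

vybludeuow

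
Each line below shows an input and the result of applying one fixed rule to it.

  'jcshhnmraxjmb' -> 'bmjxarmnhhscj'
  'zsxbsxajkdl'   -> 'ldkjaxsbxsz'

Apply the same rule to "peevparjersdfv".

Each output is the input with this applied: reverse the string.
Applying that to "peevparjersdfv" gives "vfdsrejrapveep".

vfdsrejrapveep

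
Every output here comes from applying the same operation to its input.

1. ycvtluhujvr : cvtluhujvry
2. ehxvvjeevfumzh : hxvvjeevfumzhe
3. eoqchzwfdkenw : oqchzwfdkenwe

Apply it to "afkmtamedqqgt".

The rule is to move the first character to the end.
"afkmtamedqqgt" → "fkmtamedqqgta".

fkmtamedqqgta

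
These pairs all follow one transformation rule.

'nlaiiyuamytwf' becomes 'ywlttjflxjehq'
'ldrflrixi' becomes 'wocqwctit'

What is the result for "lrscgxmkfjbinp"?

wcdnrixvqumtya

What's happening: shift every letter 11 places forward in the alphabet (wrapping around).
Doing the same to "lrscgxmkfjbinp": "wcdnrixvqumtya".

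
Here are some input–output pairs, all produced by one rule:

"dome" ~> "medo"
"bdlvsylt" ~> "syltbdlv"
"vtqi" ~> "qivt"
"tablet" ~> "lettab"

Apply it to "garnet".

The transformation: swap the front and back halves of the string.
For "garnet" the result is "netgar".

netgar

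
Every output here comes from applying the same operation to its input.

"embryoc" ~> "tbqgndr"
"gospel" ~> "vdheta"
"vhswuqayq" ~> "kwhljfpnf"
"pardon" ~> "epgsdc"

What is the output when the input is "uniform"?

The rule is to shift every letter 11 places backward in the alphabet (wrapping around).
On "uniform" that produces "jcxudgb".

jcxudgb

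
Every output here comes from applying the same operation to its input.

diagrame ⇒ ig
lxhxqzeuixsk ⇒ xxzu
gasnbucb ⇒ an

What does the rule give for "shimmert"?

hm

The pattern: keep every other character starting from the second (positions 2nd, 4th, 6th, ...), then delete the last 2 characters.
Working it through for "shimmert": intermediate "hmet", final "hm".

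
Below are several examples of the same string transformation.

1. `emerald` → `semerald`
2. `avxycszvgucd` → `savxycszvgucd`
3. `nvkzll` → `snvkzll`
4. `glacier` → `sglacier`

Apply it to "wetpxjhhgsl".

swetpxjhhgsl

The rule is to prepend "s".
Doing the same to "wetpxjhhgsl": "swetpxjhhgsl".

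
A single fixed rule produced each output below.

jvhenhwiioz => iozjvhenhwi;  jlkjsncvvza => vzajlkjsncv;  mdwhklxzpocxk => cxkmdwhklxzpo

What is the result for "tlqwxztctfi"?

tfitlqwxztc

The transformation: move the last 3 characters to the front (rotate right by 3).
Doing the same to "tlqwxztctfi": "tfitlqwxztc".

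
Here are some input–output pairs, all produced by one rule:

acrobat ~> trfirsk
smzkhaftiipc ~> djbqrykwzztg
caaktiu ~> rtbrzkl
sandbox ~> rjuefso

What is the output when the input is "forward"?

fwniiru

The transformation: swap each adjacent pair of characters (1↔2, 3↔4, ...), then shift every letter 9 places backward in the alphabet (wrapping around).
On "forward": the first step gives "ofwrrad", and the second then gives "fwniiru".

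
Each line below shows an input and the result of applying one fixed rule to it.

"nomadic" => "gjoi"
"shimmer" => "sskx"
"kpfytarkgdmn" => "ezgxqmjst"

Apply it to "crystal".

The pattern: shift every letter 6 places forward in the alphabet (wrapping around), then delete the first 3 characters.
Starting from "crystal": after the first operation, "ixeyzgr"; after the second, "yzgr".

yzgr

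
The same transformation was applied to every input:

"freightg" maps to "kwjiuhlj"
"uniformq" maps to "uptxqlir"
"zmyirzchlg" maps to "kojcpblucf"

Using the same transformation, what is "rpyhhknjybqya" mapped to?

Looking at the pairs, the operation is to move the last 3 characters to the front (rotate right by 3), then shift every letter 3 places forward in the alphabet (wrapping around).
Starting from "rpyhhknjybqya": after the first operation, "qyarpyhhknjyb"; after the second, "tbdusbkknqmbe".

tbdusbkknqmbe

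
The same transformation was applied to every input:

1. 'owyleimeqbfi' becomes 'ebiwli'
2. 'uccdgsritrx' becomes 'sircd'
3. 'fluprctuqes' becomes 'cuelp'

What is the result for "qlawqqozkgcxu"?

zgxlwq

In each case the input is transformed by: keep every other character starting from the second (positions 2nd, 4th, 6th, ...), then move the last 3 characters to the front (rotate right by 3).
Applying both steps to "qlawqqozkgcxu": "lwqzgx", then "zgxlwq".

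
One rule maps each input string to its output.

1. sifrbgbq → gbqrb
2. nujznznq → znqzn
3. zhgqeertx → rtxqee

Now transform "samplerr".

The transformation: delete the first 3 characters, then move the last 3 characters to the front (rotate right by 3).
On "samplerr": the first step gives "plerr", and the second then gives "errpl".

errpl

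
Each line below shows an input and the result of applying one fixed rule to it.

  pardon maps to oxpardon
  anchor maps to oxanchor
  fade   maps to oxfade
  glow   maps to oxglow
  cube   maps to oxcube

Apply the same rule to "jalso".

oxjalso

The transformation: prepend "ox".
"jalso" → "oxjalso".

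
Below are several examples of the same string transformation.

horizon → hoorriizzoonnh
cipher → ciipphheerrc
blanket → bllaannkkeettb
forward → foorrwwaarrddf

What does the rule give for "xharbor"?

Looking at the pairs, the operation is to double every character, then move the first character to the end.
Applying both steps to "xharbor": "xxhhaarrbboorr", then "xhhaarrbboorrx".

xhhaarrbboorrx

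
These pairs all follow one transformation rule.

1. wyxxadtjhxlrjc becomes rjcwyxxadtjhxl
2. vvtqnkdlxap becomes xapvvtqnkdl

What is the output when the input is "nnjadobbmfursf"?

rsfnnjadobbmfu

The transformation: move the last 3 characters to the front (rotate right by 3).
Applying that to "nnjadobbmfursf" gives "rsfnnjadobbmfu".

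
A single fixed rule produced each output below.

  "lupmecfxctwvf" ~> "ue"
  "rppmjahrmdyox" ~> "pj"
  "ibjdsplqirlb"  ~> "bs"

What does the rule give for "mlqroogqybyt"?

lo

Each output is the input with this applied: keep one character in every 3, starting at position 2 (positions 2nd, 5th, 8th, ...), then delete the last 2 characters.
Starting from "mlqroogqybyt": after the first operation, "loqy"; after the second, "lo".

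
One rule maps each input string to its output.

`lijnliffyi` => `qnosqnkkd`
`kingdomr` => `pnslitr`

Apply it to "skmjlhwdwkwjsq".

xproqmbibpbox

In each case the input is transformed by: delete the last character, then shift every letter 5 places forward in the alphabet (wrapping around).
"skmjlhwdwkwjsq" → "skmjlhwdwkwjs" → "xproqmbibpbox".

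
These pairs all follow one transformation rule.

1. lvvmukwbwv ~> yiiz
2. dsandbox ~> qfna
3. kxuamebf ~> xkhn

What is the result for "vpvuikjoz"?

Rule — shift every letter 13 places forward in the alphabet (wrapping around) — i.e. ROT13, then keep only the first 4 characters.
Applying both steps to "vpvuikjoz": "icihvxwbm", then "icih".

icih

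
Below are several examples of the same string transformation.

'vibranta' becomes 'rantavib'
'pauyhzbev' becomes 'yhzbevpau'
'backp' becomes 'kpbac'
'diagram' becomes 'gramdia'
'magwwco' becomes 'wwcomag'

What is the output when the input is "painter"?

The pattern: move the first 3 characters to the end (rotate left by 3).
"painter" → "nterpai".

nterpai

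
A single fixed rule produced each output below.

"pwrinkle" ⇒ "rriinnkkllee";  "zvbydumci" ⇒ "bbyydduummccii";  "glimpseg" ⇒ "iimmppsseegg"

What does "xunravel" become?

nnrraavveell

What's happening: delete the first 2 characters, then double every character.
Starting from "xunravel": after the first operation, "nravel"; after the second, "nnrraavveell".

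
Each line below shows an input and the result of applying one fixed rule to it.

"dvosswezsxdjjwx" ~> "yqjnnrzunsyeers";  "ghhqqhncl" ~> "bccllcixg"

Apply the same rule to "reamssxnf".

mzvhnnsia

Rule — shift every letter 5 places backward in the alphabet (wrapping around).
Applying that to "reamssxnf" gives "mzvhnnsia".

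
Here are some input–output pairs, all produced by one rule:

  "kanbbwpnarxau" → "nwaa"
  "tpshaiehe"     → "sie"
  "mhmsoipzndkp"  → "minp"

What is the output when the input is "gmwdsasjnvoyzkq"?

The pattern: keep one character in every 3, starting at position 3 (positions 3rd, 6th, 9th, ...).
"gmwdsasjnvoyzkq" → "wanyq".

wanyq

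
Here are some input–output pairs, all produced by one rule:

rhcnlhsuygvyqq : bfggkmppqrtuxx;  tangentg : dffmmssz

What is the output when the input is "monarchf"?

beglmnqz

Looking at the pairs, the operation is to shift every letter 1 place backward in the alphabet (wrapping around), then sort the characters into alphabetical order.
Applying both steps to "monarchf": "lnmzqbge", then "beglmnqz".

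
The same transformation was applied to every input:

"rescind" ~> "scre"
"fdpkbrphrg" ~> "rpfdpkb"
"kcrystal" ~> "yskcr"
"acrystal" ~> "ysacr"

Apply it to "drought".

oudr

In each case the input is transformed by: delete the last 3 characters, then move the last 2 characters to the front (rotate right by 2).
On "drought" that produces "oudr".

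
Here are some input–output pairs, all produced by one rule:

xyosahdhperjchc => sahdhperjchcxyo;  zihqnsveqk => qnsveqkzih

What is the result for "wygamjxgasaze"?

amjxgasazewyg

In each case the input is transformed by: move the first 3 characters to the end (rotate left by 3).
On "wygamjxgasaze" that produces "amjxgasazewyg".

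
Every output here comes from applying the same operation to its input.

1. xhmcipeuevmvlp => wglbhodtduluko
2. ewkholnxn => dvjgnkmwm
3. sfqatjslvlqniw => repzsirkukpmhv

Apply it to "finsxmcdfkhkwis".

ehmrwlbcejgjvhr

Each output is the input with this applied: shift every letter 1 place backward in the alphabet (wrapping around).
"finsxmcdfkhkwis" → "ehmrwlbcejgjvhr".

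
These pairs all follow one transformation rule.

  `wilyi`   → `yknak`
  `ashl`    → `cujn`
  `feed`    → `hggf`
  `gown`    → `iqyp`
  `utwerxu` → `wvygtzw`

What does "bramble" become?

In each case the input is transformed by: shift every letter 2 places forward in the alphabet (wrapping around).
Applying that to "bramble" gives "dtcodng".

dtcodng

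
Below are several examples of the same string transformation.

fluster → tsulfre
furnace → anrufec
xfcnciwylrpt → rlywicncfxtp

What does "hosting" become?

itsohgn

Rule — move the last 2 characters to the front (rotate right by 2), then reverse the string.
Starting from "hosting": after the first operation, "nghosti"; after the second, "itsohgn".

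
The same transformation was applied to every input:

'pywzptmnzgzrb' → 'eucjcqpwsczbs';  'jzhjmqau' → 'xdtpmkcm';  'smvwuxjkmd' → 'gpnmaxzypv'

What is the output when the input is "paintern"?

In each case the input is transformed by: reverse the string, then shift every letter 3 places forward in the alphabet (wrapping around).
Applying that to "paintern" gives "quhwqlds".
(Check on "jzhjmqau": → "uaqmjhzj" → "xdtpmkcm" ✓)

quhwqlds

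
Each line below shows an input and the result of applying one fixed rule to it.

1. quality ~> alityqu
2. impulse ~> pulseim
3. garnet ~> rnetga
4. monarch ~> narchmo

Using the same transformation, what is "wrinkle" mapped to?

inklewr

Each output is the input with this applied: move the first 2 characters to the end (rotate left by 2).
Doing the same to "wrinkle": "inklewr".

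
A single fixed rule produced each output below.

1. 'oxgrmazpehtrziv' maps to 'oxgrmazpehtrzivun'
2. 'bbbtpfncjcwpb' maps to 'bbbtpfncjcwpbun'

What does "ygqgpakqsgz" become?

ygqgpakqsgzun

What's happening: append "un".
Applying that to "ygqgpakqsgz" gives "ygqgpakqsgzun".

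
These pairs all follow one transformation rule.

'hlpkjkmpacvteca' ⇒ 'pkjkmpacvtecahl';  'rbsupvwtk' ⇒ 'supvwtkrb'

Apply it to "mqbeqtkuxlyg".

Rule — move the first 2 characters to the end (rotate left by 2).
"mqbeqtkuxlyg" → "beqtkuxlygmq".

beqtkuxlygmq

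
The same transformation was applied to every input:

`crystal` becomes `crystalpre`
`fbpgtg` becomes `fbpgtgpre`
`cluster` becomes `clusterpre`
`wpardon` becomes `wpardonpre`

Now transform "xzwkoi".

xzwkoipre

In each case the input is transformed by: append "pre".
Applying that to "xzwkoi" gives "xzwkoipre".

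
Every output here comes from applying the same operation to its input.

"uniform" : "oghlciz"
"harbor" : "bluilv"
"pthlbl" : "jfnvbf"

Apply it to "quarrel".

kfoyull

The pattern: take characters alternately from the front and the back (1st, last, 2nd, 2nd-last, ...), then shift every letter 6 places backward in the alphabet (wrapping around).
Working it through for "quarrel": intermediate "qluearr", final "kfoyull".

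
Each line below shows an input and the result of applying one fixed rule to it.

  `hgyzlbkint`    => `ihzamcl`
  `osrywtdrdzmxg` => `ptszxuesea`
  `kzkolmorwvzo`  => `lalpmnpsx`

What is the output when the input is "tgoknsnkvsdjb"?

Rule — delete the last 3 characters, then shift every letter 1 place forward in the alphabet (wrapping around).
"tgoknsnkvsdjb" → "tgoknsnkvs" → "uhplotolwt".

uhplotolwt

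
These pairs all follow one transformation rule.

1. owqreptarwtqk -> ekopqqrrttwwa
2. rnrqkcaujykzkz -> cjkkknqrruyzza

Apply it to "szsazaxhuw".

ahssuwxzza

Rule — sort the characters into alphabetical order, then move the first character to the end.
On "szsazaxhuw": the first step gives "aahssuwxzz", and the second then gives "ahssuwxzza".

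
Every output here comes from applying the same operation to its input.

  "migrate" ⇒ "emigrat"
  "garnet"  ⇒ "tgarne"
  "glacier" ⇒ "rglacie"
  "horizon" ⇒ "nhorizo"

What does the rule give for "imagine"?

eimagin

In each case the input is transformed by: move the last character to the front.
Applying that to "imagine" gives "eimagin".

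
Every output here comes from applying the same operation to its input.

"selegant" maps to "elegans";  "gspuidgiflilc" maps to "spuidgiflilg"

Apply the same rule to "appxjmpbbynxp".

ppxjmpbbynxa

The rule is to swap the first and last characters, then delete the first character.
Starting from "appxjmpbbynxp": after the first operation, "pppxjmpbbynxa"; after the second, "ppxjmpbbynxa".
(Check on "selegant": → "telegans" → "elegans" ✓)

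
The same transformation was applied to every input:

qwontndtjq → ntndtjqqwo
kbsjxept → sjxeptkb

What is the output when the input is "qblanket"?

lanketqb

The rule is to swap the front and back halves of the string, then move the last 2 characters to the front (rotate right by 2).
On "qblanket" that produces "lanketqb".
(Check on "kbsjxept": → "xeptkbsj" → "sjxeptkb" ✓)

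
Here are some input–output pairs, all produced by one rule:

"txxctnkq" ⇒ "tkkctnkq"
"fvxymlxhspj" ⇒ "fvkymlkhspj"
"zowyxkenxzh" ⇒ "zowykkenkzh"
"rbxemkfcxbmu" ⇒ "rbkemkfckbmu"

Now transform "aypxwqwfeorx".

aypkwqwfeork

The transformation: replace every "x" with "k".
On "aypxwqwfeorx" that produces "aypkwqwfeork".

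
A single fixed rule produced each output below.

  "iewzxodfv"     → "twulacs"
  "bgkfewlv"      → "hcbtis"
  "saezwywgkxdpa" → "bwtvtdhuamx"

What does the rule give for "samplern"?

jmibok

The transformation: delete the first 2 characters, then shift every letter 3 places backward in the alphabet (wrapping around).
On "samplern": the first step gives "mplern", and the second then gives "jmibok".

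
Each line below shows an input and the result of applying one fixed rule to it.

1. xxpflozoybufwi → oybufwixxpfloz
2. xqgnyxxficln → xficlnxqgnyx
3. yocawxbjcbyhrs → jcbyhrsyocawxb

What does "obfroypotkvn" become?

Looking at the pairs, the operation is to swap the front and back halves of the string.
For "obfroypotkvn" the result is "potkvnobfroy".

potkvnobfroy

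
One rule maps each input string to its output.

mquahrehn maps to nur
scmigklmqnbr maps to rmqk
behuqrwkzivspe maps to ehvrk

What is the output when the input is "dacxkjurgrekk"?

What's happening: take characters alternately from the front and the back (1st, last, 2nd, 2nd-last, ...), then keep one character in every 3, starting at position 2 (positions 2nd, 5th, 8th, ...).
On "dacxkjurgrekk" that produces "kcrj".

kcrj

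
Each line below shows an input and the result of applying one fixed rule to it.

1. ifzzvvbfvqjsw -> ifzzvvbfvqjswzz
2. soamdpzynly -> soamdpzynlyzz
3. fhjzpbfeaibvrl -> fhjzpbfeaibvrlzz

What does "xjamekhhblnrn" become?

The transformation: append "zz".
On "xjamekhhblnrn" that produces "xjamekhhblnrnzz".

xjamekhhblnrnzz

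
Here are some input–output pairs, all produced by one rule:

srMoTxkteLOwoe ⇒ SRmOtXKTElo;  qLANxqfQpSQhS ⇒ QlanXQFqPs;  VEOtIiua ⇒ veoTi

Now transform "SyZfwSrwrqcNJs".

Looking at the pairs, the operation is to delete the last 3 characters, then flip the case of every letter.
Starting from "SyZfwSrwrqcNJs": after the first operation, "SyZfwSrwrqc"; after the second, "sYzFWsRWRQC".
(Check on "qLANxqfQpSQhS": → "qLANxqfQpS" → "QlanXQFqPs" ✓)

sYzFWsRWRQC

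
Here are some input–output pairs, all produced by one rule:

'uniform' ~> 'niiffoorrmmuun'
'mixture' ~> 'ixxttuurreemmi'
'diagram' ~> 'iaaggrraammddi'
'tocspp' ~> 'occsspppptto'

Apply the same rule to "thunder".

Rule — double every character, then move the first 3 characters to the end (rotate left by 3).
On "thunder": the first step gives "tthhuunnddeerr", and the second then gives "huunnddeerrtth".

huunnddeerrtth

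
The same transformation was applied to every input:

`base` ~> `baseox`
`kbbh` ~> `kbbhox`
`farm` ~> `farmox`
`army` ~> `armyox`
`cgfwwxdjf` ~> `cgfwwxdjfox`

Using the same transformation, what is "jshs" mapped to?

What's happening: append "ox".
Applying that to "jshs" gives "jshsox".

jshsox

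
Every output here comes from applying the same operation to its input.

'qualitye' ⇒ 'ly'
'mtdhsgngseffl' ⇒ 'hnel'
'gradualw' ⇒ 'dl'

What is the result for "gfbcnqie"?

The transformation: move the first character to the end, then keep one character in every 3, starting at position 3 (positions 3rd, 6th, 9th, ...).
Working it through for "gfbcnqie": intermediate "fbcnqieg", final "ci".

ci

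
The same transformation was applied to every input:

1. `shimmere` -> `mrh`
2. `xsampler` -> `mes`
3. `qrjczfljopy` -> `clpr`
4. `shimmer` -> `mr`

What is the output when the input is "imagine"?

Looking at the pairs, the operation is to move the first 2 characters to the end (rotate left by 2), then keep one character in every 3, starting at position 2 (positions 2nd, 5th, 8th, ...).
For "imagine", step one produces "agineim"; step two turns that into "ge".

ge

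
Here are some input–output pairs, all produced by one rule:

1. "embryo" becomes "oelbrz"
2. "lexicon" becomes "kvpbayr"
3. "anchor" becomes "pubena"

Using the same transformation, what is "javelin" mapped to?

Looking at the pairs, the operation is to shift every letter 13 places forward in the alphabet (wrapping around) — i.e. ROT13, then move the first 2 characters to the end (rotate left by 2).
"javelin" → "wniryva" → "iryvawn".

iryvawn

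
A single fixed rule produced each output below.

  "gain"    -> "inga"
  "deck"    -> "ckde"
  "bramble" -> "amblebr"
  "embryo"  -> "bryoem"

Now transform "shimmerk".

The rule is to move the first 2 characters to the end (rotate left by 2).
On "shimmerk" that produces "immerksh".

immerksh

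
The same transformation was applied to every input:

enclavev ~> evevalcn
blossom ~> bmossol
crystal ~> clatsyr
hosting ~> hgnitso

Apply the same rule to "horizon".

What's happening: move the first character to the end, then reverse the string.
For "horizon", step one produces "orizonh"; step two turns that into "hnoziro".

hnoziro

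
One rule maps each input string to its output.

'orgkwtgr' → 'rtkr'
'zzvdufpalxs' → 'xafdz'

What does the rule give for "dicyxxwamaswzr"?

Each output is the input with this applied: keep every other character starting from the second (positions 2nd, 4th, 6th, ...), then reverse the string.
Applying that to "dicyxxwamaswzr" gives "rwaaxyi".

rwaaxyi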